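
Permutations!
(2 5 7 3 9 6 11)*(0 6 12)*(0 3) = (0 6 11 2 5 7)(3 9 12) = [6, 1, 5, 9, 4, 7, 11, 0, 8, 12, 10, 2, 3]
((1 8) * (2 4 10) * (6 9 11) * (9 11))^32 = (11)(2 10 4)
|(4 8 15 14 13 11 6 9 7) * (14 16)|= 10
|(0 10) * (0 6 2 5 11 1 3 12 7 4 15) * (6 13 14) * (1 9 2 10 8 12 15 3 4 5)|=12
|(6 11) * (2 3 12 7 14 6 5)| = |(2 3 12 7 14 6 11 5)| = 8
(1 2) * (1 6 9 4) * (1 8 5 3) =[0, 2, 6, 1, 8, 3, 9, 7, 5, 4] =(1 2 6 9 4 8 5 3)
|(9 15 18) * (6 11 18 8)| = |(6 11 18 9 15 8)| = 6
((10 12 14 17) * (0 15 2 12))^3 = ((0 15 2 12 14 17 10))^3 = (0 12 10 2 17 15 14)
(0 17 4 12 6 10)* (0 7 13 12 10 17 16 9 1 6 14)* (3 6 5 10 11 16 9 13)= (0 9 1 5 10 7 3 6 17 4 11 16 13 12 14)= [9, 5, 2, 6, 11, 10, 17, 3, 8, 1, 7, 16, 14, 12, 0, 15, 13, 4]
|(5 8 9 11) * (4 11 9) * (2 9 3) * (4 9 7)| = |(2 7 4 11 5 8 9 3)| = 8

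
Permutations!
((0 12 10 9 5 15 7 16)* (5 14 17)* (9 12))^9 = (0 9 14 17 5 15 7 16)(10 12)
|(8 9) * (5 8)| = |(5 8 9)| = 3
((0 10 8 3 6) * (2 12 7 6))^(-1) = ((0 10 8 3 2 12 7 6))^(-1) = (0 6 7 12 2 3 8 10)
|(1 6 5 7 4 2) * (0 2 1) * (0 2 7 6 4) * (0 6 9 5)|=|(0 7 6)(1 4)(5 9)|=6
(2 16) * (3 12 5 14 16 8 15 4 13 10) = (2 8 15 4 13 10 3 12 5 14 16) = [0, 1, 8, 12, 13, 14, 6, 7, 15, 9, 3, 11, 5, 10, 16, 4, 2]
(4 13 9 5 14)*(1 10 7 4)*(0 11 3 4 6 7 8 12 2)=(0 11 3 4 13 9 5 14 1 10 8 12 2)(6 7)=[11, 10, 0, 4, 13, 14, 7, 6, 12, 5, 8, 3, 2, 9, 1]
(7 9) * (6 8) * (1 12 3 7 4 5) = [0, 12, 2, 7, 5, 1, 8, 9, 6, 4, 10, 11, 3] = (1 12 3 7 9 4 5)(6 8)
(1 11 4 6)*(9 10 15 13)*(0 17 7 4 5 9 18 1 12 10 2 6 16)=[17, 11, 6, 3, 16, 9, 12, 4, 8, 2, 15, 5, 10, 18, 14, 13, 0, 7, 1]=(0 17 7 4 16)(1 11 5 9 2 6 12 10 15 13 18)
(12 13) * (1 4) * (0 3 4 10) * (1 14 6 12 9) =(0 3 4 14 6 12 13 9 1 10) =[3, 10, 2, 4, 14, 5, 12, 7, 8, 1, 0, 11, 13, 9, 6]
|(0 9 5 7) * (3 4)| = |(0 9 5 7)(3 4)| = 4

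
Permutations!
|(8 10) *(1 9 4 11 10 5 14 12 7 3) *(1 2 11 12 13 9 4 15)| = 14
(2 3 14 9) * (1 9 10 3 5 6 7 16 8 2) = (1 9)(2 5 6 7 16 8)(3 14 10) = [0, 9, 5, 14, 4, 6, 7, 16, 2, 1, 3, 11, 12, 13, 10, 15, 8]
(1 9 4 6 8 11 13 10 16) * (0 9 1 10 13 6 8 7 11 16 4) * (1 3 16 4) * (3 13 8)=[9, 13, 2, 16, 3, 5, 7, 11, 4, 0, 1, 6, 12, 8, 14, 15, 10]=(0 9)(1 13 8 4 3 16 10)(6 7 11)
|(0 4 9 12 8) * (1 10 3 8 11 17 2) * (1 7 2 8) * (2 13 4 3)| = 13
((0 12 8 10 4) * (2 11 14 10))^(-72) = (14)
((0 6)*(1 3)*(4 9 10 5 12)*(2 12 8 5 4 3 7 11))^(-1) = ((0 6)(1 7 11 2 12 3)(4 9 10)(5 8))^(-1) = (0 6)(1 3 12 2 11 7)(4 10 9)(5 8)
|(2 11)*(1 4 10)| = 6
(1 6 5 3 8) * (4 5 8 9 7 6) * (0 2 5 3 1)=[2, 4, 5, 9, 3, 1, 8, 6, 0, 7]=(0 2 5 1 4 3 9 7 6 8)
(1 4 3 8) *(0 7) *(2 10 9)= (0 7)(1 4 3 8)(2 10 9)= [7, 4, 10, 8, 3, 5, 6, 0, 1, 2, 9]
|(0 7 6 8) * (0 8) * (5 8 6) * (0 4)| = 6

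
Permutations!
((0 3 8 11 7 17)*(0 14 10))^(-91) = (0 17 8 10 7 3 14 11)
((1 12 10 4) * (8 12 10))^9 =(8 12)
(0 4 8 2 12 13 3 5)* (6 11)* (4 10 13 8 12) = (0 10 13 3 5)(2 4 12 8)(6 11) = [10, 1, 4, 5, 12, 0, 11, 7, 2, 9, 13, 6, 8, 3]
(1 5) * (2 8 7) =(1 5)(2 8 7) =[0, 5, 8, 3, 4, 1, 6, 2, 7]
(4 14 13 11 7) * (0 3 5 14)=(0 3 5 14 13 11 7 4)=[3, 1, 2, 5, 0, 14, 6, 4, 8, 9, 10, 7, 12, 11, 13]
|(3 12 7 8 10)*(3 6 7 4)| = |(3 12 4)(6 7 8 10)| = 12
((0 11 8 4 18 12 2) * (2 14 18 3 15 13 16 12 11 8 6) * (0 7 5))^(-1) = ((0 8 4 3 15 13 16 12 14 18 11 6 2 7 5))^(-1) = (0 5 7 2 6 11 18 14 12 16 13 15 3 4 8)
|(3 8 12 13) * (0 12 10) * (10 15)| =|(0 12 13 3 8 15 10)| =7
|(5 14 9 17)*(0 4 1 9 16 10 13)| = |(0 4 1 9 17 5 14 16 10 13)| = 10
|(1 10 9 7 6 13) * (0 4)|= |(0 4)(1 10 9 7 6 13)|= 6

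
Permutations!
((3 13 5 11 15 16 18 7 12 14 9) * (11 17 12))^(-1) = ((3 13 5 17 12 14 9)(7 11 15 16 18))^(-1) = (3 9 14 12 17 5 13)(7 18 16 15 11)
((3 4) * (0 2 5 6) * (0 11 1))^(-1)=(0 1 11 6 5 2)(3 4)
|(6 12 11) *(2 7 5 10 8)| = 15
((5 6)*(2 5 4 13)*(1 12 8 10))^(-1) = ((1 12 8 10)(2 5 6 4 13))^(-1) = (1 10 8 12)(2 13 4 6 5)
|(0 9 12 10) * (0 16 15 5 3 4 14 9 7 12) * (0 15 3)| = |(0 7 12 10 16 3 4 14 9 15 5)| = 11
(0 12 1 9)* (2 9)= [12, 2, 9, 3, 4, 5, 6, 7, 8, 0, 10, 11, 1]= (0 12 1 2 9)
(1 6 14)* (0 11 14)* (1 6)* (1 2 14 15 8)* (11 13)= (0 13 11 15 8 1 2 14 6)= [13, 2, 14, 3, 4, 5, 0, 7, 1, 9, 10, 15, 12, 11, 6, 8]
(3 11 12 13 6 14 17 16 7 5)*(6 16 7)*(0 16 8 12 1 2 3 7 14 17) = (0 16 6 17 14)(1 2 3 11)(5 7)(8 12 13) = [16, 2, 3, 11, 4, 7, 17, 5, 12, 9, 10, 1, 13, 8, 0, 15, 6, 14]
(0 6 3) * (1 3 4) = (0 6 4 1 3) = [6, 3, 2, 0, 1, 5, 4]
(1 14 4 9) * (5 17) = [0, 14, 2, 3, 9, 17, 6, 7, 8, 1, 10, 11, 12, 13, 4, 15, 16, 5] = (1 14 4 9)(5 17)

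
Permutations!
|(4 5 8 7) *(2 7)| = 5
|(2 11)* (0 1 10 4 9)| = |(0 1 10 4 9)(2 11)| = 10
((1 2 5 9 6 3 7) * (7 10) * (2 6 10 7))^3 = ((1 6 3 7)(2 5 9 10))^3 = (1 7 3 6)(2 10 9 5)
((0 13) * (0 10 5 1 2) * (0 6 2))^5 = ((0 13 10 5 1)(2 6))^5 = (13)(2 6)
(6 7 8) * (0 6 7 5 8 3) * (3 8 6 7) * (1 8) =(0 7 1 8 3)(5 6) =[7, 8, 2, 0, 4, 6, 5, 1, 3]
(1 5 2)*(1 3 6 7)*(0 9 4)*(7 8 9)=(0 7 1 5 2 3 6 8 9 4)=[7, 5, 3, 6, 0, 2, 8, 1, 9, 4]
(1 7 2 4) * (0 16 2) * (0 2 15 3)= [16, 7, 4, 0, 1, 5, 6, 2, 8, 9, 10, 11, 12, 13, 14, 3, 15]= (0 16 15 3)(1 7 2 4)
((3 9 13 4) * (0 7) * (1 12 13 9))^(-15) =(13)(0 7)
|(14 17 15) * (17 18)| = |(14 18 17 15)| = 4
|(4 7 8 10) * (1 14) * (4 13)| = 10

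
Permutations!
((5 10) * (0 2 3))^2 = (10)(0 3 2)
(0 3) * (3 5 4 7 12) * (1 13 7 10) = (0 5 4 10 1 13 7 12 3) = [5, 13, 2, 0, 10, 4, 6, 12, 8, 9, 1, 11, 3, 7]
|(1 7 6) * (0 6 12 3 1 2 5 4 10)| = |(0 6 2 5 4 10)(1 7 12 3)| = 12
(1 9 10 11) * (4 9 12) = (1 12 4 9 10 11) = [0, 12, 2, 3, 9, 5, 6, 7, 8, 10, 11, 1, 4]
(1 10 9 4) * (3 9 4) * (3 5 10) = (1 3 9 5 10 4) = [0, 3, 2, 9, 1, 10, 6, 7, 8, 5, 4]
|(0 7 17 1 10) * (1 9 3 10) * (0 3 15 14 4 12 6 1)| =10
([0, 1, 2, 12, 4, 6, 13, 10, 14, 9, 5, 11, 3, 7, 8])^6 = (14)(5 6 13 7 10)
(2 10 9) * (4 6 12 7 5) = (2 10 9)(4 6 12 7 5) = [0, 1, 10, 3, 6, 4, 12, 5, 8, 2, 9, 11, 7]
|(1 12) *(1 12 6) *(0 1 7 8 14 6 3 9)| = 4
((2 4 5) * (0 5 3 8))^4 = (0 3 2)(4 5 8)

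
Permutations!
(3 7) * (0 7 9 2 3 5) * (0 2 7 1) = (0 1)(2 3 9 7 5) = [1, 0, 3, 9, 4, 2, 6, 5, 8, 7]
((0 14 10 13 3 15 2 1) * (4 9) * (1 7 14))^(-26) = (2 14 13 15 7 10 3)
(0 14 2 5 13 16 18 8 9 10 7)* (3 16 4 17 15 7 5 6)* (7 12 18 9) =[14, 1, 6, 16, 17, 13, 3, 0, 7, 10, 5, 11, 18, 4, 2, 12, 9, 15, 8] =(0 14 2 6 3 16 9 10 5 13 4 17 15 12 18 8 7)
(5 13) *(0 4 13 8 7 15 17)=(0 4 13 5 8 7 15 17)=[4, 1, 2, 3, 13, 8, 6, 15, 7, 9, 10, 11, 12, 5, 14, 17, 16, 0]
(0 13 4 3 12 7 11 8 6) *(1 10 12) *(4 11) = (0 13 11 8 6)(1 10 12 7 4 3) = [13, 10, 2, 1, 3, 5, 0, 4, 6, 9, 12, 8, 7, 11]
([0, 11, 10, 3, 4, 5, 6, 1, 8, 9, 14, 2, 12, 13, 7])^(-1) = [0, 7, 11, 3, 4, 5, 6, 14, 8, 9, 2, 1, 12, 13, 10]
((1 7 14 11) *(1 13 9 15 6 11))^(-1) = (1 14 7)(6 15 9 13 11)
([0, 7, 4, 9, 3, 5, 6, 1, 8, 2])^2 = (2 3)(4 9)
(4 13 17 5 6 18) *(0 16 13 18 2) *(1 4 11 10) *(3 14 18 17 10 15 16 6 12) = (0 6 2)(1 4 17 5 12 3 14 18 11 15 16 13 10) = [6, 4, 0, 14, 17, 12, 2, 7, 8, 9, 1, 15, 3, 10, 18, 16, 13, 5, 11]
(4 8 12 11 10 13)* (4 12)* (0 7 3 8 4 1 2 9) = (0 7 3 8 1 2 9)(10 13 12 11) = [7, 2, 9, 8, 4, 5, 6, 3, 1, 0, 13, 10, 11, 12]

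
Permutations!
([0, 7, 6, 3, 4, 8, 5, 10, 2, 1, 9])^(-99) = (1 7 10 9)(2 6 5 8)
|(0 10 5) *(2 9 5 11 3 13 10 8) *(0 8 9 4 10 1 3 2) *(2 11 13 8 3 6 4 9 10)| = 11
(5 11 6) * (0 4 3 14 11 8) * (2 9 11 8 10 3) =[4, 1, 9, 14, 2, 10, 5, 7, 0, 11, 3, 6, 12, 13, 8] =(0 4 2 9 11 6 5 10 3 14 8)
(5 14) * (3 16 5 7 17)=(3 16 5 14 7 17)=[0, 1, 2, 16, 4, 14, 6, 17, 8, 9, 10, 11, 12, 13, 7, 15, 5, 3]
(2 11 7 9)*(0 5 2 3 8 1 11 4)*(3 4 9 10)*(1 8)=(0 5 2 9 4)(1 11 7 10 3)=[5, 11, 9, 1, 0, 2, 6, 10, 8, 4, 3, 7]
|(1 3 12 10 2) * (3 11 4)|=|(1 11 4 3 12 10 2)|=7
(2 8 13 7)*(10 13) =(2 8 10 13 7) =[0, 1, 8, 3, 4, 5, 6, 2, 10, 9, 13, 11, 12, 7]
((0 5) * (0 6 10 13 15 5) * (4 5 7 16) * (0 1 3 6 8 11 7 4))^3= ((0 1 3 6 10 13 15 4 5 8 11 7 16))^3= (0 6 15 8 16 3 13 5 7 1 10 4 11)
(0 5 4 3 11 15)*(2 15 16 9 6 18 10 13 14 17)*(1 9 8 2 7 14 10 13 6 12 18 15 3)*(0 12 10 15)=[5, 9, 3, 11, 1, 4, 0, 14, 2, 10, 6, 16, 18, 15, 17, 12, 8, 7, 13]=(0 5 4 1 9 10 6)(2 3 11 16 8)(7 14 17)(12 18 13 15)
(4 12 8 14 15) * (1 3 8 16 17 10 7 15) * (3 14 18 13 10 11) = (1 14)(3 8 18 13 10 7 15 4 12 16 17 11) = [0, 14, 2, 8, 12, 5, 6, 15, 18, 9, 7, 3, 16, 10, 1, 4, 17, 11, 13]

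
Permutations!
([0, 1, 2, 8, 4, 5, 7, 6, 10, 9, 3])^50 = [0, 1, 2, 10, 4, 5, 6, 7, 3, 9, 8]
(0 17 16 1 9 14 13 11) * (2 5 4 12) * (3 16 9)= (0 17 9 14 13 11)(1 3 16)(2 5 4 12)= [17, 3, 5, 16, 12, 4, 6, 7, 8, 14, 10, 0, 2, 11, 13, 15, 1, 9]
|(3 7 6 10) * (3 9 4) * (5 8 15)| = 6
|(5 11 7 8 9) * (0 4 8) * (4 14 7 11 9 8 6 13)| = 6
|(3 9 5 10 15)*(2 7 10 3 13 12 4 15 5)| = |(2 7 10 5 3 9)(4 15 13 12)| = 12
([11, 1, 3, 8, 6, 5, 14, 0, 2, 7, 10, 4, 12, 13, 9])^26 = [9, 1, 8, 2, 0, 5, 11, 14, 3, 6, 10, 7, 12, 13, 4]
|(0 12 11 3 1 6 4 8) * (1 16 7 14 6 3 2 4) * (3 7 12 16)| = |(0 16 12 11 2 4 8)(1 7 14 6)| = 28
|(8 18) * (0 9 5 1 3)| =10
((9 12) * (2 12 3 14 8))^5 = ((2 12 9 3 14 8))^5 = (2 8 14 3 9 12)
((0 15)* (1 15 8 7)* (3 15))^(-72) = (15)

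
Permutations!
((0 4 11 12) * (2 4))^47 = (0 4 12 2 11)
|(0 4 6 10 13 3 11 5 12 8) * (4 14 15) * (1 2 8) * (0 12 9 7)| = 12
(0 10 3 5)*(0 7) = [10, 1, 2, 5, 4, 7, 6, 0, 8, 9, 3] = (0 10 3 5 7)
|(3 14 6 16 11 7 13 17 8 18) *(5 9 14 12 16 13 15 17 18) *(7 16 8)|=18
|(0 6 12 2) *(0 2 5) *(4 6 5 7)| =|(0 5)(4 6 12 7)| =4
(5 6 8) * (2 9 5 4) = (2 9 5 6 8 4) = [0, 1, 9, 3, 2, 6, 8, 7, 4, 5]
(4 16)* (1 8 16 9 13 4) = (1 8 16)(4 9 13) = [0, 8, 2, 3, 9, 5, 6, 7, 16, 13, 10, 11, 12, 4, 14, 15, 1]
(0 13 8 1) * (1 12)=[13, 0, 2, 3, 4, 5, 6, 7, 12, 9, 10, 11, 1, 8]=(0 13 8 12 1)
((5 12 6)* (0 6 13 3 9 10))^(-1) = (0 10 9 3 13 12 5 6)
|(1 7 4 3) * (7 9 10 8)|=|(1 9 10 8 7 4 3)|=7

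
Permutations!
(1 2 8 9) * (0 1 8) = [1, 2, 0, 3, 4, 5, 6, 7, 9, 8] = (0 1 2)(8 9)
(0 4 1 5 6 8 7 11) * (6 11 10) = (0 4 1 5 11)(6 8 7 10) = [4, 5, 2, 3, 1, 11, 8, 10, 7, 9, 6, 0]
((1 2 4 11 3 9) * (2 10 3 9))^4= (1 4 10 11 3 9 2)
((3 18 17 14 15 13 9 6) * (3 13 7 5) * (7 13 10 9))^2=((3 18 17 14 15 13 7 5)(6 10 9))^2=(3 17 15 7)(5 18 14 13)(6 9 10)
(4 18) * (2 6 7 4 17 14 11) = [0, 1, 6, 3, 18, 5, 7, 4, 8, 9, 10, 2, 12, 13, 11, 15, 16, 14, 17] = (2 6 7 4 18 17 14 11)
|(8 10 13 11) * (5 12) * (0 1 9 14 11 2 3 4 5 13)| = |(0 1 9 14 11 8 10)(2 3 4 5 12 13)| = 42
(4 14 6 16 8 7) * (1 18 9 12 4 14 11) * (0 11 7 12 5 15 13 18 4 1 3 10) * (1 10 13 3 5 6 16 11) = (0 1 4 7 14 16 8 12 10)(3 13 18 9 6 11 5 15) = [1, 4, 2, 13, 7, 15, 11, 14, 12, 6, 0, 5, 10, 18, 16, 3, 8, 17, 9]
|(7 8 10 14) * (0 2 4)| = |(0 2 4)(7 8 10 14)| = 12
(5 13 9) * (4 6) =(4 6)(5 13 9) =[0, 1, 2, 3, 6, 13, 4, 7, 8, 5, 10, 11, 12, 9]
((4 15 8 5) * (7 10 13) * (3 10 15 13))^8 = (4 7 8)(5 13 15)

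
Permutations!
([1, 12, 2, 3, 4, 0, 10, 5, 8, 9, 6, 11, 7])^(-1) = [5, 0, 2, 3, 4, 7, 10, 12, 8, 9, 6, 11, 1]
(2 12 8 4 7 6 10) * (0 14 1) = [14, 0, 12, 3, 7, 5, 10, 6, 4, 9, 2, 11, 8, 13, 1] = (0 14 1)(2 12 8 4 7 6 10)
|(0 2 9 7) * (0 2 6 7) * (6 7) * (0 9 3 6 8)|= 6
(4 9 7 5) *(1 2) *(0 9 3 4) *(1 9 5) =(0 5)(1 2 9 7)(3 4) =[5, 2, 9, 4, 3, 0, 6, 1, 8, 7]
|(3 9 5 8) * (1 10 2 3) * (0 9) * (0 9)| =|(1 10 2 3 9 5 8)| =7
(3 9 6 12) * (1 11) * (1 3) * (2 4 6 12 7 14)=(1 11 3 9 12)(2 4 6 7 14)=[0, 11, 4, 9, 6, 5, 7, 14, 8, 12, 10, 3, 1, 13, 2]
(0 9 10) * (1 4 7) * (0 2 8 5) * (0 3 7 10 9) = [0, 4, 8, 7, 10, 3, 6, 1, 5, 9, 2] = (1 4 10 2 8 5 3 7)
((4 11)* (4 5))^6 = (11)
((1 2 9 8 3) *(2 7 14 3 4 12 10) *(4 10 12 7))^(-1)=(1 3 14 7 4)(2 10 8 9)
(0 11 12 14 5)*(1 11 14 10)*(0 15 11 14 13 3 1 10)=(0 13 3 1 14 5 15 11 12)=[13, 14, 2, 1, 4, 15, 6, 7, 8, 9, 10, 12, 0, 3, 5, 11]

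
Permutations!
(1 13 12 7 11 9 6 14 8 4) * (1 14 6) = [0, 13, 2, 3, 14, 5, 6, 11, 4, 1, 10, 9, 7, 12, 8] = (1 13 12 7 11 9)(4 14 8)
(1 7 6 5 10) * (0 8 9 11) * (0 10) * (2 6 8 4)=[4, 7, 6, 3, 2, 0, 5, 8, 9, 11, 1, 10]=(0 4 2 6 5)(1 7 8 9 11 10)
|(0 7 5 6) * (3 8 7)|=6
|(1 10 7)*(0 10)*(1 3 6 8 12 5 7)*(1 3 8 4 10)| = 4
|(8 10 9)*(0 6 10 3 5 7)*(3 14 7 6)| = 9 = |(0 3 5 6 10 9 8 14 7)|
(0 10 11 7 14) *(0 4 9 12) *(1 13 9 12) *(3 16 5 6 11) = (0 10 3 16 5 6 11 7 14 4 12)(1 13 9) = [10, 13, 2, 16, 12, 6, 11, 14, 8, 1, 3, 7, 0, 9, 4, 15, 5]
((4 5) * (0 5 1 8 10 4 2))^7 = (0 5 2)(1 4 10 8)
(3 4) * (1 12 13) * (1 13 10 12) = (13)(3 4)(10 12) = [0, 1, 2, 4, 3, 5, 6, 7, 8, 9, 12, 11, 10, 13]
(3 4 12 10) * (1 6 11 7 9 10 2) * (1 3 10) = (1 6 11 7 9)(2 3 4 12) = [0, 6, 3, 4, 12, 5, 11, 9, 8, 1, 10, 7, 2]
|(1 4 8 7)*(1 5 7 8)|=2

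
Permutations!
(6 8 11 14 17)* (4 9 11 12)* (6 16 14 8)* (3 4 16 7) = (3 4 9 11 8 12 16 14 17 7) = [0, 1, 2, 4, 9, 5, 6, 3, 12, 11, 10, 8, 16, 13, 17, 15, 14, 7]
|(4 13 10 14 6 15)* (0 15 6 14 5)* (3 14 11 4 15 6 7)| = |(15)(0 6 7 3 14 11 4 13 10 5)| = 10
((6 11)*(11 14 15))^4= ((6 14 15 11))^4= (15)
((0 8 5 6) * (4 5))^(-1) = ((0 8 4 5 6))^(-1) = (0 6 5 4 8)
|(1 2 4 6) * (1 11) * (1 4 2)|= 3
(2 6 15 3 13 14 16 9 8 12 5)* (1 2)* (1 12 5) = (1 2 6 15 3 13 14 16 9 8 5 12) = [0, 2, 6, 13, 4, 12, 15, 7, 5, 8, 10, 11, 1, 14, 16, 3, 9]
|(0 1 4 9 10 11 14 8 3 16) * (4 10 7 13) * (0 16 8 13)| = |(16)(0 1 10 11 14 13 4 9 7)(3 8)| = 18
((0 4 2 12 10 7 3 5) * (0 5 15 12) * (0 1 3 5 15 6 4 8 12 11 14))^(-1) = (0 14 11 15 5 7 10 12 8)(1 2 4 6 3) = ((0 8 12 10 7 5 15 11 14)(1 3 6 4 2))^(-1)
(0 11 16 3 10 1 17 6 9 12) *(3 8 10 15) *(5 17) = (0 11 16 8 10 1 5 17 6 9 12)(3 15) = [11, 5, 2, 15, 4, 17, 9, 7, 10, 12, 1, 16, 0, 13, 14, 3, 8, 6]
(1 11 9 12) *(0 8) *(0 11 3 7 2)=[8, 3, 0, 7, 4, 5, 6, 2, 11, 12, 10, 9, 1]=(0 8 11 9 12 1 3 7 2)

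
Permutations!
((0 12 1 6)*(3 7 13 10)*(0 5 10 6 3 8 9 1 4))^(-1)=(0 4 12)(1 9 8 10 5 6 13 7 3)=((0 12 4)(1 3 7 13 6 5 10 8 9))^(-1)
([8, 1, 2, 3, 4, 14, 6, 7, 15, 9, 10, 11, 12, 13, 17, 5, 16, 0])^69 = (0 5)(8 14)(15 17)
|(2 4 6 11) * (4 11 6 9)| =2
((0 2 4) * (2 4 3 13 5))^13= ((0 4)(2 3 13 5))^13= (0 4)(2 3 13 5)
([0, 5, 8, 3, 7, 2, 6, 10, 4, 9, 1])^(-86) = [0, 7, 1, 3, 2, 10, 6, 8, 5, 9, 4]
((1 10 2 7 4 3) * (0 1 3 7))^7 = (0 2 10 1)(4 7)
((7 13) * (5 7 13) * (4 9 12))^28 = (13)(4 9 12)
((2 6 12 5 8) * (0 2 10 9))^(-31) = ((0 2 6 12 5 8 10 9))^(-31) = (0 2 6 12 5 8 10 9)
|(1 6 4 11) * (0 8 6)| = 6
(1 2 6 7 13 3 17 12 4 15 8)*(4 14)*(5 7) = (1 2 6 5 7 13 3 17 12 14 4 15 8) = [0, 2, 6, 17, 15, 7, 5, 13, 1, 9, 10, 11, 14, 3, 4, 8, 16, 12]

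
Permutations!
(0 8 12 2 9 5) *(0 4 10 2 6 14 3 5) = (0 8 12 6 14 3 5 4 10 2 9) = [8, 1, 9, 5, 10, 4, 14, 7, 12, 0, 2, 11, 6, 13, 3]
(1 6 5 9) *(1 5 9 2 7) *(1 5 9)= (9)(1 6)(2 7 5)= [0, 6, 7, 3, 4, 2, 1, 5, 8, 9]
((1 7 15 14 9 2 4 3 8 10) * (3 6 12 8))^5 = (1 2 10 9 8 14 12 15 6 7 4)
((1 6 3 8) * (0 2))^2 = ((0 2)(1 6 3 8))^2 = (1 3)(6 8)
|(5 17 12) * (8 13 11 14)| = 12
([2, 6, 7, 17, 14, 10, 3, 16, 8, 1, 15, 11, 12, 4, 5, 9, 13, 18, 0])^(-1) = (0 18 17 3 6 1 9 15 10 5 14 4 13 16 7 2)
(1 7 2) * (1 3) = (1 7 2 3) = [0, 7, 3, 1, 4, 5, 6, 2]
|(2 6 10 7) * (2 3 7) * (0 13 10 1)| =|(0 13 10 2 6 1)(3 7)| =6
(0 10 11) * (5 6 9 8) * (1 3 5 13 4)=(0 10 11)(1 3 5 6 9 8 13 4)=[10, 3, 2, 5, 1, 6, 9, 7, 13, 8, 11, 0, 12, 4]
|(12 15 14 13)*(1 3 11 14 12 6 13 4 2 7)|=14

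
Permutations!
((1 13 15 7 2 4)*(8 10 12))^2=((1 13 15 7 2 4)(8 10 12))^2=(1 15 2)(4 13 7)(8 12 10)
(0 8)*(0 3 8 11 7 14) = [11, 1, 2, 8, 4, 5, 6, 14, 3, 9, 10, 7, 12, 13, 0] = (0 11 7 14)(3 8)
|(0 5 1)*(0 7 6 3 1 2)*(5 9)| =|(0 9 5 2)(1 7 6 3)| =4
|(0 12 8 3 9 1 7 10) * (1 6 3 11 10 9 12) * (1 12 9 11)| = 21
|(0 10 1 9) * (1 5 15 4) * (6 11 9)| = |(0 10 5 15 4 1 6 11 9)| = 9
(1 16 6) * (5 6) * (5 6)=(1 16 6)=[0, 16, 2, 3, 4, 5, 1, 7, 8, 9, 10, 11, 12, 13, 14, 15, 6]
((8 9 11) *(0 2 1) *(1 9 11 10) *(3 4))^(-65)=(3 4)(8 11)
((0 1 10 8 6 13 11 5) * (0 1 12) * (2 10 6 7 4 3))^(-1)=((0 12)(1 6 13 11 5)(2 10 8 7 4 3))^(-1)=(0 12)(1 5 11 13 6)(2 3 4 7 8 10)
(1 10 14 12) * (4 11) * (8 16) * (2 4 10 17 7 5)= (1 17 7 5 2 4 11 10 14 12)(8 16)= [0, 17, 4, 3, 11, 2, 6, 5, 16, 9, 14, 10, 1, 13, 12, 15, 8, 7]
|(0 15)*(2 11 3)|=6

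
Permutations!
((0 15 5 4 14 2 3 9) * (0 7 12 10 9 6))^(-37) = (0 4 3 15 14 6 5 2)(7 9 10 12)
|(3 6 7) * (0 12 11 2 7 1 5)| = 9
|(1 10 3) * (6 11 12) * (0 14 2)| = |(0 14 2)(1 10 3)(6 11 12)| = 3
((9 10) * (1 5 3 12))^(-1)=(1 12 3 5)(9 10)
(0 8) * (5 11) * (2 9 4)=(0 8)(2 9 4)(5 11)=[8, 1, 9, 3, 2, 11, 6, 7, 0, 4, 10, 5]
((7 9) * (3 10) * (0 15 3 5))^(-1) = ((0 15 3 10 5)(7 9))^(-1) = (0 5 10 3 15)(7 9)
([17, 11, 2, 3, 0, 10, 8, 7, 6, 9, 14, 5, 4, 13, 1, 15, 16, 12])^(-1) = (0 4 12 17)(1 14 10 5 11)(6 8)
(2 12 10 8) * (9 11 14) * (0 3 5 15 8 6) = (0 3 5 15 8 2 12 10 6)(9 11 14) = [3, 1, 12, 5, 4, 15, 0, 7, 2, 11, 6, 14, 10, 13, 9, 8]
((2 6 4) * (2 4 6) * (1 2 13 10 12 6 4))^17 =((1 2 13 10 12 6 4))^17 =(1 10 4 13 6 2 12)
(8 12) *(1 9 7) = (1 9 7)(8 12) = [0, 9, 2, 3, 4, 5, 6, 1, 12, 7, 10, 11, 8]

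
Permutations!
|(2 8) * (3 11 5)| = |(2 8)(3 11 5)| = 6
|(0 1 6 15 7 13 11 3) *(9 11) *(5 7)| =|(0 1 6 15 5 7 13 9 11 3)| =10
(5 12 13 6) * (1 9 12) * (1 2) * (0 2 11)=(0 2 1 9 12 13 6 5 11)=[2, 9, 1, 3, 4, 11, 5, 7, 8, 12, 10, 0, 13, 6]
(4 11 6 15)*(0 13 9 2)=(0 13 9 2)(4 11 6 15)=[13, 1, 0, 3, 11, 5, 15, 7, 8, 2, 10, 6, 12, 9, 14, 4]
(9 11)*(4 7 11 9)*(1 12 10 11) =(1 12 10 11 4 7) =[0, 12, 2, 3, 7, 5, 6, 1, 8, 9, 11, 4, 10]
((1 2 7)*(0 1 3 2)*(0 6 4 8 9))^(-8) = ((0 1 6 4 8 9)(2 7 3))^(-8) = (0 8 6)(1 9 4)(2 7 3)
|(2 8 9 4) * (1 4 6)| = |(1 4 2 8 9 6)| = 6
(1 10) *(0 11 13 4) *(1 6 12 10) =(0 11 13 4)(6 12 10) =[11, 1, 2, 3, 0, 5, 12, 7, 8, 9, 6, 13, 10, 4]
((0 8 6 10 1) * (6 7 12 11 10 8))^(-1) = ((0 6 8 7 12 11 10 1))^(-1) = (0 1 10 11 12 7 8 6)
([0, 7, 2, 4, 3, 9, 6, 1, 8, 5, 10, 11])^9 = (11)(1 7)(3 4)(5 9)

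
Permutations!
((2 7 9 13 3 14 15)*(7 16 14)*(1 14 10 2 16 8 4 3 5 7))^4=((1 14 15 16 10 2 8 4 3)(5 7 9 13))^4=(1 10 3 16 4 15 8 14 2)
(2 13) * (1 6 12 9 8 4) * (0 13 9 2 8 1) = (0 13 8 4)(1 6 12 2 9) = [13, 6, 9, 3, 0, 5, 12, 7, 4, 1, 10, 11, 2, 8]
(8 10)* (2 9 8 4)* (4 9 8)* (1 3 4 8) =(1 3 4 2)(8 10 9) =[0, 3, 1, 4, 2, 5, 6, 7, 10, 8, 9]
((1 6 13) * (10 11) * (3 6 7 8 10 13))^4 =((1 7 8 10 11 13)(3 6))^4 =(1 11 8)(7 13 10)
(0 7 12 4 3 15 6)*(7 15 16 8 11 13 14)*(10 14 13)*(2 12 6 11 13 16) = [15, 1, 12, 2, 3, 5, 0, 6, 13, 9, 14, 10, 4, 16, 7, 11, 8] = (0 15 11 10 14 7 6)(2 12 4 3)(8 13 16)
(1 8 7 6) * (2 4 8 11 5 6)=(1 11 5 6)(2 4 8 7)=[0, 11, 4, 3, 8, 6, 1, 2, 7, 9, 10, 5]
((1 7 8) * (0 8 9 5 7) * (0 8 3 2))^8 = ((0 3 2)(1 8)(5 7 9))^8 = (0 2 3)(5 9 7)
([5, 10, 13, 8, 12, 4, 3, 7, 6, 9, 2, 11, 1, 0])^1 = (0 5 4 12 1 10 2 13)(3 8 6)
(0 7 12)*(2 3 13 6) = [7, 1, 3, 13, 4, 5, 2, 12, 8, 9, 10, 11, 0, 6] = (0 7 12)(2 3 13 6)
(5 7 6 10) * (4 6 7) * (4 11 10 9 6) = (5 11 10)(6 9) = [0, 1, 2, 3, 4, 11, 9, 7, 8, 6, 5, 10]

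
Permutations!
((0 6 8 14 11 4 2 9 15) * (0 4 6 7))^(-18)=(2 15)(4 9)(6 14)(8 11)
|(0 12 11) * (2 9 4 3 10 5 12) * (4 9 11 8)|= |(0 2 11)(3 10 5 12 8 4)|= 6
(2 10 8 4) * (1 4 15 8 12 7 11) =(1 4 2 10 12 7 11)(8 15) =[0, 4, 10, 3, 2, 5, 6, 11, 15, 9, 12, 1, 7, 13, 14, 8]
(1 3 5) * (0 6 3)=(0 6 3 5 1)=[6, 0, 2, 5, 4, 1, 3]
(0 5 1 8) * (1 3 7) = [5, 8, 2, 7, 4, 3, 6, 1, 0] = (0 5 3 7 1 8)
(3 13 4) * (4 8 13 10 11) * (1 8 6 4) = (1 8 13 6 4 3 10 11) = [0, 8, 2, 10, 3, 5, 4, 7, 13, 9, 11, 1, 12, 6]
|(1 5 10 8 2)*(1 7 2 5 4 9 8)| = 6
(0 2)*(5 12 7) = (0 2)(5 12 7) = [2, 1, 0, 3, 4, 12, 6, 5, 8, 9, 10, 11, 7]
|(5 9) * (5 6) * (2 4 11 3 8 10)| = |(2 4 11 3 8 10)(5 9 6)| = 6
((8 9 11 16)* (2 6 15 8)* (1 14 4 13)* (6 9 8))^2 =((1 14 4 13)(2 9 11 16)(6 15))^2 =(1 4)(2 11)(9 16)(13 14)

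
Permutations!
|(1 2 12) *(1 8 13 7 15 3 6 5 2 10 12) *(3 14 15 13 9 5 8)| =18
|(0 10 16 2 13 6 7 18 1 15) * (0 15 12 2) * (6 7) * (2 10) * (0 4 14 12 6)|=35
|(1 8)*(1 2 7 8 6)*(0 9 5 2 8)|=10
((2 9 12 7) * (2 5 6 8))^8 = ((2 9 12 7 5 6 8))^8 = (2 9 12 7 5 6 8)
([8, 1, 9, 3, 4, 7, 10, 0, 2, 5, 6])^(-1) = (0 7 5 9 2 8)(6 10)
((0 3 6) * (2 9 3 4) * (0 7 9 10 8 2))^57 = (10)(0 4)(3 6 7 9)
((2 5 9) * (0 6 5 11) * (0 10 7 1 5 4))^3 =((0 6 4)(1 5 9 2 11 10 7))^3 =(1 2 7 9 10 5 11)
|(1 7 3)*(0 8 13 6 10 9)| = |(0 8 13 6 10 9)(1 7 3)| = 6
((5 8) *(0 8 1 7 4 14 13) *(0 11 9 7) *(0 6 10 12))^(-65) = (0 10 1 8 12 6 5)(4 14 13 11 9 7)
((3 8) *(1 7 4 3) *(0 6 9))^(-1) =((0 6 9)(1 7 4 3 8))^(-1) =(0 9 6)(1 8 3 4 7)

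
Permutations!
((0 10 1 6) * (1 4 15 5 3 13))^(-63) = (15)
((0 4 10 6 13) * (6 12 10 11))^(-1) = ((0 4 11 6 13)(10 12))^(-1) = (0 13 6 11 4)(10 12)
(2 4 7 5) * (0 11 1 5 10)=(0 11 1 5 2 4 7 10)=[11, 5, 4, 3, 7, 2, 6, 10, 8, 9, 0, 1]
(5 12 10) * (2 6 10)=(2 6 10 5 12)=[0, 1, 6, 3, 4, 12, 10, 7, 8, 9, 5, 11, 2]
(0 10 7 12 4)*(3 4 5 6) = (0 10 7 12 5 6 3 4) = [10, 1, 2, 4, 0, 6, 3, 12, 8, 9, 7, 11, 5]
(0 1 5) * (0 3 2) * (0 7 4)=(0 1 5 3 2 7 4)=[1, 5, 7, 2, 0, 3, 6, 4]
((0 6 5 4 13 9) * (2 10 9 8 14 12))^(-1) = ((0 6 5 4 13 8 14 12 2 10 9))^(-1) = (0 9 10 2 12 14 8 13 4 5 6)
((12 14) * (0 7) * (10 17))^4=(17)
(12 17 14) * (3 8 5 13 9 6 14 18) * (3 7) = (3 8 5 13 9 6 14 12 17 18 7) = [0, 1, 2, 8, 4, 13, 14, 3, 5, 6, 10, 11, 17, 9, 12, 15, 16, 18, 7]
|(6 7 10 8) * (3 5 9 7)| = |(3 5 9 7 10 8 6)| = 7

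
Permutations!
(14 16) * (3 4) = (3 4)(14 16) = [0, 1, 2, 4, 3, 5, 6, 7, 8, 9, 10, 11, 12, 13, 16, 15, 14]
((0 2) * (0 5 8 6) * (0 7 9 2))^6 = (9) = ((2 5 8 6 7 9))^6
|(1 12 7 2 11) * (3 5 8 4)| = 20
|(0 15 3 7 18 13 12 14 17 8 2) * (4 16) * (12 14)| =|(0 15 3 7 18 13 14 17 8 2)(4 16)| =10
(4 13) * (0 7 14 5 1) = [7, 0, 2, 3, 13, 1, 6, 14, 8, 9, 10, 11, 12, 4, 5] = (0 7 14 5 1)(4 13)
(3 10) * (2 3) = (2 3 10) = [0, 1, 3, 10, 4, 5, 6, 7, 8, 9, 2]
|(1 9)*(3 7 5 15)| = |(1 9)(3 7 5 15)| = 4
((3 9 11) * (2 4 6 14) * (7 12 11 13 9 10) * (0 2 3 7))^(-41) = ((0 2 4 6 14 3 10)(7 12 11)(9 13))^(-41) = (0 2 4 6 14 3 10)(7 12 11)(9 13)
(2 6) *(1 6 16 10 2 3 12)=(1 6 3 12)(2 16 10)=[0, 6, 16, 12, 4, 5, 3, 7, 8, 9, 2, 11, 1, 13, 14, 15, 10]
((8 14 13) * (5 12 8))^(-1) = (5 13 14 8 12)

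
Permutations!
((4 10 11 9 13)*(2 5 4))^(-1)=(2 13 9 11 10 4 5)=((2 5 4 10 11 9 13))^(-1)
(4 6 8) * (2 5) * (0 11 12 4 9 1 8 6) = (0 11 12 4)(1 8 9)(2 5) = [11, 8, 5, 3, 0, 2, 6, 7, 9, 1, 10, 12, 4]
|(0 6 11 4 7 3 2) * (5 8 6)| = 9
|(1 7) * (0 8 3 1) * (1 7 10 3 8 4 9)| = 7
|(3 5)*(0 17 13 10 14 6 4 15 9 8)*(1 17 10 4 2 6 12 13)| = |(0 10 14 12 13 4 15 9 8)(1 17)(2 6)(3 5)| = 18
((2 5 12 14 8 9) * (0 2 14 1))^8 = ((0 2 5 12 1)(8 9 14))^8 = (0 12 2 1 5)(8 14 9)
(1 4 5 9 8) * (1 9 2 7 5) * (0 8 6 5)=(0 8 9 6 5 2 7)(1 4)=[8, 4, 7, 3, 1, 2, 5, 0, 9, 6]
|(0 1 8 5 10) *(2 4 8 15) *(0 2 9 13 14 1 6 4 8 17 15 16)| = |(0 6 4 17 15 9 13 14 1 16)(2 8 5 10)| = 20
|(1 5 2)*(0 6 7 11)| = |(0 6 7 11)(1 5 2)| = 12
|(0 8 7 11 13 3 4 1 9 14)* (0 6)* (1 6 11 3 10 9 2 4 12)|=|(0 8 7 3 12 1 2 4 6)(9 14 11 13 10)|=45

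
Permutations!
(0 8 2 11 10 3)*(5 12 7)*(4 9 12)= (0 8 2 11 10 3)(4 9 12 7 5)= [8, 1, 11, 0, 9, 4, 6, 5, 2, 12, 3, 10, 7]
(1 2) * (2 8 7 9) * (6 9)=(1 8 7 6 9 2)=[0, 8, 1, 3, 4, 5, 9, 6, 7, 2]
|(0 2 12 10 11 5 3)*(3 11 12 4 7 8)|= 6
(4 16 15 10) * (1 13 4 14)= (1 13 4 16 15 10 14)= [0, 13, 2, 3, 16, 5, 6, 7, 8, 9, 14, 11, 12, 4, 1, 10, 15]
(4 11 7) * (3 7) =[0, 1, 2, 7, 11, 5, 6, 4, 8, 9, 10, 3] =(3 7 4 11)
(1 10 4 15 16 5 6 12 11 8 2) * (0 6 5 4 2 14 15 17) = (0 6 12 11 8 14 15 16 4 17)(1 10 2) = [6, 10, 1, 3, 17, 5, 12, 7, 14, 9, 2, 8, 11, 13, 15, 16, 4, 0]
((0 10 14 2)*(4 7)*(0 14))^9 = (0 10)(2 14)(4 7)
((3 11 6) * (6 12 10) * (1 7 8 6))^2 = (1 8 3 12)(6 11 10 7)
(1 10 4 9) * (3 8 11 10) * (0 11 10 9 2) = [11, 3, 0, 8, 2, 5, 6, 7, 10, 1, 4, 9] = (0 11 9 1 3 8 10 4 2)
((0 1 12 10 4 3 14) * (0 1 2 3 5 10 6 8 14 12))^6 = (0 14 6 3)(1 8 12 2)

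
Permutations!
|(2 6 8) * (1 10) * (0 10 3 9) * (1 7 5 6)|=10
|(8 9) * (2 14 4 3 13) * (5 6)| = 10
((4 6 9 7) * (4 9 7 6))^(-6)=((6 7 9))^(-6)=(9)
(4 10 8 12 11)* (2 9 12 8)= (2 9 12 11 4 10)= [0, 1, 9, 3, 10, 5, 6, 7, 8, 12, 2, 4, 11]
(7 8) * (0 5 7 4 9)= [5, 1, 2, 3, 9, 7, 6, 8, 4, 0]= (0 5 7 8 4 9)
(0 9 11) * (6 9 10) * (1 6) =(0 10 1 6 9 11) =[10, 6, 2, 3, 4, 5, 9, 7, 8, 11, 1, 0]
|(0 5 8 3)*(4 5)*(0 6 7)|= |(0 4 5 8 3 6 7)|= 7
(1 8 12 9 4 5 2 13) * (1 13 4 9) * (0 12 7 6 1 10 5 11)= (13)(0 12 10 5 2 4 11)(1 8 7 6)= [12, 8, 4, 3, 11, 2, 1, 6, 7, 9, 5, 0, 10, 13]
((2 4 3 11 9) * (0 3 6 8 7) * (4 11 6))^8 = ((0 3 6 8 7)(2 11 9))^8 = (0 8 3 7 6)(2 9 11)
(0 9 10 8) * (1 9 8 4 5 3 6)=[8, 9, 2, 6, 5, 3, 1, 7, 0, 10, 4]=(0 8)(1 9 10 4 5 3 6)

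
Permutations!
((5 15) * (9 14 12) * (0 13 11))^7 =((0 13 11)(5 15)(9 14 12))^7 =(0 13 11)(5 15)(9 14 12)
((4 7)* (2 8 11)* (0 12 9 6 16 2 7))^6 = (0 8 9 7 16)(2 12 11 6 4)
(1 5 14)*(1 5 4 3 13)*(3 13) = [0, 4, 2, 3, 13, 14, 6, 7, 8, 9, 10, 11, 12, 1, 5] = (1 4 13)(5 14)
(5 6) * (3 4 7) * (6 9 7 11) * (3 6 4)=[0, 1, 2, 3, 11, 9, 5, 6, 8, 7, 10, 4]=(4 11)(5 9 7 6)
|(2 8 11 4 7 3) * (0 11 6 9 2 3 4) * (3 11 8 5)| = 8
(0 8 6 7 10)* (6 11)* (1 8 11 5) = [11, 8, 2, 3, 4, 1, 7, 10, 5, 9, 0, 6] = (0 11 6 7 10)(1 8 5)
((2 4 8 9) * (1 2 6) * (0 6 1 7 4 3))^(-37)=((0 6 7 4 8 9 1 2 3))^(-37)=(0 3 2 1 9 8 4 7 6)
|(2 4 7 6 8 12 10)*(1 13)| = |(1 13)(2 4 7 6 8 12 10)| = 14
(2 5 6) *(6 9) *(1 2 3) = (1 2 5 9 6 3) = [0, 2, 5, 1, 4, 9, 3, 7, 8, 6]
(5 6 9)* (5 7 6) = [0, 1, 2, 3, 4, 5, 9, 6, 8, 7] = (6 9 7)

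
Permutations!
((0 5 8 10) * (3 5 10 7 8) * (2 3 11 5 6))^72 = (11)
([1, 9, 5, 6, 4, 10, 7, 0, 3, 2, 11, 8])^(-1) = (0 7 6 3 8 11 10 5 2 9 1)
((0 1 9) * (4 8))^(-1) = ((0 1 9)(4 8))^(-1) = (0 9 1)(4 8)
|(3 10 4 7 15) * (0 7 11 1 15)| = 6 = |(0 7)(1 15 3 10 4 11)|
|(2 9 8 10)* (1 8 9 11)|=|(1 8 10 2 11)|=5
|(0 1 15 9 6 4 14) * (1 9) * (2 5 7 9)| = 8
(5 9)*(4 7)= (4 7)(5 9)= [0, 1, 2, 3, 7, 9, 6, 4, 8, 5]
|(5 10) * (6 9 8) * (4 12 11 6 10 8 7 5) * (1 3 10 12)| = 28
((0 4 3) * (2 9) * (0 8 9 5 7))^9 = (0 4 3 8 9 2 5 7)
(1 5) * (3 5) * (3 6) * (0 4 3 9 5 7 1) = [4, 6, 2, 7, 3, 0, 9, 1, 8, 5] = (0 4 3 7 1 6 9 5)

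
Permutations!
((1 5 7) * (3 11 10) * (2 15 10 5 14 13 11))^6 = ((1 14 13 11 5 7)(2 15 10 3))^6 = (2 10)(3 15)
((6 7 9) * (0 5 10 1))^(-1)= (0 1 10 5)(6 9 7)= ((0 5 10 1)(6 7 9))^(-1)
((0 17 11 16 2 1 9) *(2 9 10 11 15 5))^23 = ((0 17 15 5 2 1 10 11 16 9))^23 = (0 5 10 9 15 1 16 17 2 11)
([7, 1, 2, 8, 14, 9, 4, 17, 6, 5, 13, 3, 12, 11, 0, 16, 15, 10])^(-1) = (0 14 4 6 8 3 11 13 10 17 7)(5 9)(15 16)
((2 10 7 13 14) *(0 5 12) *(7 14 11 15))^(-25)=(0 12 5)(2 14 10)(7 15 11 13)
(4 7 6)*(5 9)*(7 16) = (4 16 7 6)(5 9) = [0, 1, 2, 3, 16, 9, 4, 6, 8, 5, 10, 11, 12, 13, 14, 15, 7]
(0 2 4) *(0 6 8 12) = [2, 1, 4, 3, 6, 5, 8, 7, 12, 9, 10, 11, 0] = (0 2 4 6 8 12)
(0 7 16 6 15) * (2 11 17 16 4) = (0 7 4 2 11 17 16 6 15) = [7, 1, 11, 3, 2, 5, 15, 4, 8, 9, 10, 17, 12, 13, 14, 0, 6, 16]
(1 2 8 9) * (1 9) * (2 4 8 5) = [0, 4, 5, 3, 8, 2, 6, 7, 1, 9] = (9)(1 4 8)(2 5)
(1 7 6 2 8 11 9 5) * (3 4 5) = (1 7 6 2 8 11 9 3 4 5) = [0, 7, 8, 4, 5, 1, 2, 6, 11, 3, 10, 9]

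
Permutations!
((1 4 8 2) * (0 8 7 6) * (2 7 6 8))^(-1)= ((0 2 1 4 6)(7 8))^(-1)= (0 6 4 1 2)(7 8)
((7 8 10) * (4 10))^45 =(4 10 7 8)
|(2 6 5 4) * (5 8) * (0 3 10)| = 15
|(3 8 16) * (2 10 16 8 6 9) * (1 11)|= |(1 11)(2 10 16 3 6 9)|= 6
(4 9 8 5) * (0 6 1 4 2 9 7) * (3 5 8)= (0 6 1 4 7)(2 9 3 5)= [6, 4, 9, 5, 7, 2, 1, 0, 8, 3]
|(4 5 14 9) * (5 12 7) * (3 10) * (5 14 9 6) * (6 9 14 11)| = |(3 10)(4 12 7 11 6 5 14 9)| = 8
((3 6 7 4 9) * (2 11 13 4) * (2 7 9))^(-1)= (2 4 13 11)(3 9 6)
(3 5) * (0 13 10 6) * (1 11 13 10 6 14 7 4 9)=(0 10 14 7 4 9 1 11 13 6)(3 5)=[10, 11, 2, 5, 9, 3, 0, 4, 8, 1, 14, 13, 12, 6, 7]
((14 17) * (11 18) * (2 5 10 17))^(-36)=(18)(2 14 17 10 5)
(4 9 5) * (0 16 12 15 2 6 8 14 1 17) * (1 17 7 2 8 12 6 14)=(0 16 6 12 15 8 1 7 2 14 17)(4 9 5)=[16, 7, 14, 3, 9, 4, 12, 2, 1, 5, 10, 11, 15, 13, 17, 8, 6, 0]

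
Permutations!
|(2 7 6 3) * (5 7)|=5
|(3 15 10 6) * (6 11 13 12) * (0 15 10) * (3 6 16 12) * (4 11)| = |(0 15)(3 10 4 11 13)(12 16)| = 10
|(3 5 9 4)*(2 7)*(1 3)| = 10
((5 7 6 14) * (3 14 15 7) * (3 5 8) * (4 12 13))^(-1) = ((3 14 8)(4 12 13)(6 15 7))^(-1) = (3 8 14)(4 13 12)(6 7 15)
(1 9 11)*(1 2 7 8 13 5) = (1 9 11 2 7 8 13 5) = [0, 9, 7, 3, 4, 1, 6, 8, 13, 11, 10, 2, 12, 5]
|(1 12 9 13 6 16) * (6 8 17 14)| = |(1 12 9 13 8 17 14 6 16)| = 9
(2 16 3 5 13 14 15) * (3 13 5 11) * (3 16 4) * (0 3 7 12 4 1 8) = (0 3 11 16 13 14 15 2 1 8)(4 7 12) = [3, 8, 1, 11, 7, 5, 6, 12, 0, 9, 10, 16, 4, 14, 15, 2, 13]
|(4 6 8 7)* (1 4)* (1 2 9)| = |(1 4 6 8 7 2 9)| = 7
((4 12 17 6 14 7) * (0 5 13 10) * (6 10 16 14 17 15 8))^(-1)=(0 10 17 6 8 15 12 4 7 14 16 13 5)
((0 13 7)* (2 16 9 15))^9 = (2 16 9 15)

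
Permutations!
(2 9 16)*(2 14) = (2 9 16 14) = [0, 1, 9, 3, 4, 5, 6, 7, 8, 16, 10, 11, 12, 13, 2, 15, 14]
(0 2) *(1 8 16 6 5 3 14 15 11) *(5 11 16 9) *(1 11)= (0 2)(1 8 9 5 3 14 15 16 6)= [2, 8, 0, 14, 4, 3, 1, 7, 9, 5, 10, 11, 12, 13, 15, 16, 6]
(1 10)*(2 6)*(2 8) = [0, 10, 6, 3, 4, 5, 8, 7, 2, 9, 1] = (1 10)(2 6 8)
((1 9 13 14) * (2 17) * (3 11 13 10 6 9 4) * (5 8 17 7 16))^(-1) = (1 14 13 11 3 4)(2 17 8 5 16 7)(6 10 9)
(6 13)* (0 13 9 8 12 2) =[13, 1, 0, 3, 4, 5, 9, 7, 12, 8, 10, 11, 2, 6] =(0 13 6 9 8 12 2)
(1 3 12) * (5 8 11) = [0, 3, 2, 12, 4, 8, 6, 7, 11, 9, 10, 5, 1] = (1 3 12)(5 8 11)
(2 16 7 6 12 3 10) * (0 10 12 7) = (0 10 2 16)(3 12)(6 7) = [10, 1, 16, 12, 4, 5, 7, 6, 8, 9, 2, 11, 3, 13, 14, 15, 0]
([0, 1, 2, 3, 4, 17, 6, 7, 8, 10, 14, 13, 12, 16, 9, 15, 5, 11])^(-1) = (5 16 13 11 17)(9 14 10)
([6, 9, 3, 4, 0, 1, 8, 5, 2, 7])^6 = [0, 7, 2, 3, 4, 9, 6, 1, 8, 5]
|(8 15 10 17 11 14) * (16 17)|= |(8 15 10 16 17 11 14)|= 7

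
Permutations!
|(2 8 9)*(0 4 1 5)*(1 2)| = 7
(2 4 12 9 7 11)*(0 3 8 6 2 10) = (0 3 8 6 2 4 12 9 7 11 10) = [3, 1, 4, 8, 12, 5, 2, 11, 6, 7, 0, 10, 9]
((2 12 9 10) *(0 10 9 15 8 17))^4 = ((0 10 2 12 15 8 17))^4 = (0 15 10 8 2 17 12)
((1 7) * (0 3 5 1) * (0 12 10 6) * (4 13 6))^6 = ((0 3 5 1 7 12 10 4 13 6))^6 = (0 10 5 13 7)(1 6 12 3 4)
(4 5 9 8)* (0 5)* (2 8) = (0 5 9 2 8 4) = [5, 1, 8, 3, 0, 9, 6, 7, 4, 2]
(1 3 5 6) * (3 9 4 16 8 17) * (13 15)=(1 9 4 16 8 17 3 5 6)(13 15)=[0, 9, 2, 5, 16, 6, 1, 7, 17, 4, 10, 11, 12, 15, 14, 13, 8, 3]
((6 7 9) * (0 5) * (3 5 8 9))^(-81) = (0 6 5 9 3 8 7)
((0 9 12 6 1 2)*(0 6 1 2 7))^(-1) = (0 7 1 12 9)(2 6)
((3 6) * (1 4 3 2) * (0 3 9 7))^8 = (9)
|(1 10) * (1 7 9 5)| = |(1 10 7 9 5)| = 5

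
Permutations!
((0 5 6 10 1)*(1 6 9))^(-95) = (0 5 9 1)(6 10)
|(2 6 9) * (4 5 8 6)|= |(2 4 5 8 6 9)|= 6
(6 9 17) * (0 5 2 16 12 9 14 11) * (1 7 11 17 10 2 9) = (0 5 9 10 2 16 12 1 7 11)(6 14 17) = [5, 7, 16, 3, 4, 9, 14, 11, 8, 10, 2, 0, 1, 13, 17, 15, 12, 6]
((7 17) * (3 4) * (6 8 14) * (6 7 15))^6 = ((3 4)(6 8 14 7 17 15))^6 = (17)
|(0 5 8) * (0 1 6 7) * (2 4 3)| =6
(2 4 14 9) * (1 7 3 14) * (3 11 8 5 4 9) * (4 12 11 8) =(1 7 8 5 12 11 4)(2 9)(3 14) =[0, 7, 9, 14, 1, 12, 6, 8, 5, 2, 10, 4, 11, 13, 3]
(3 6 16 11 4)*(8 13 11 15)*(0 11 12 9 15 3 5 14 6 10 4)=(0 11)(3 10 4 5 14 6 16)(8 13 12 9 15)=[11, 1, 2, 10, 5, 14, 16, 7, 13, 15, 4, 0, 9, 12, 6, 8, 3]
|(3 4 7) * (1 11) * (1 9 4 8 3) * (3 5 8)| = 10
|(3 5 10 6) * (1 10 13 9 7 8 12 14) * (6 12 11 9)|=4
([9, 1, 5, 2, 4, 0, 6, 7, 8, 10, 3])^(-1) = [5, 1, 3, 10, 4, 2, 6, 7, 8, 0, 9]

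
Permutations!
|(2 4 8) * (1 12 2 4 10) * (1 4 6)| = 7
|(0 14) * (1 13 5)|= 6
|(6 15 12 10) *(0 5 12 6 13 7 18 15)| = |(0 5 12 10 13 7 18 15 6)| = 9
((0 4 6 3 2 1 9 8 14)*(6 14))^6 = ((0 4 14)(1 9 8 6 3 2))^6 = (14)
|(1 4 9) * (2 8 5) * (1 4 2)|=4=|(1 2 8 5)(4 9)|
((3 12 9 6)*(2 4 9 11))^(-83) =((2 4 9 6 3 12 11))^(-83) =(2 4 9 6 3 12 11)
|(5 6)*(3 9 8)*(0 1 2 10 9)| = |(0 1 2 10 9 8 3)(5 6)| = 14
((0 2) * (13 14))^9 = (0 2)(13 14)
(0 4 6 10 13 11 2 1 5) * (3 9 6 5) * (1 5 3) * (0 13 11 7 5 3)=(0 4)(2 3 9 6 10 11)(5 13 7)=[4, 1, 3, 9, 0, 13, 10, 5, 8, 6, 11, 2, 12, 7]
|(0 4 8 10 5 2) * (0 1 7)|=8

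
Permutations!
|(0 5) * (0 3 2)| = 4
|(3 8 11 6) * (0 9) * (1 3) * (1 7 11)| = 6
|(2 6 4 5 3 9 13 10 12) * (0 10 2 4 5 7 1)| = 6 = |(0 10 12 4 7 1)(2 6 5 3 9 13)|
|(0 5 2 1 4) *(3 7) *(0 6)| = |(0 5 2 1 4 6)(3 7)| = 6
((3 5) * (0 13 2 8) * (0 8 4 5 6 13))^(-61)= (2 13 6 3 5 4)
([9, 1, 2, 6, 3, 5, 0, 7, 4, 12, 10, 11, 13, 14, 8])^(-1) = (0 6 3 4 8 14 13 12 9)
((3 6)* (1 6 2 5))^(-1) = (1 5 2 3 6)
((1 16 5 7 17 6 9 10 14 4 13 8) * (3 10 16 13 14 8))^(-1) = ((1 13 3 10 8)(4 14)(5 7 17 6 9 16))^(-1) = (1 8 10 3 13)(4 14)(5 16 9 6 17 7)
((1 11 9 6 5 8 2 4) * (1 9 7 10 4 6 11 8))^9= (1 5 6 2 8)(4 10 7 11 9)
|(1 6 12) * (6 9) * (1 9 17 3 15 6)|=7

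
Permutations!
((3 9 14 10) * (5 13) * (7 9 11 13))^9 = (3 11 13 5 7 9 14 10)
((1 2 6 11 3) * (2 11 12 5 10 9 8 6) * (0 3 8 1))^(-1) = (0 3)(1 9 10 5 12 6 8 11)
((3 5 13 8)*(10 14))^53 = ((3 5 13 8)(10 14))^53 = (3 5 13 8)(10 14)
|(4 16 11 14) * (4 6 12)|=|(4 16 11 14 6 12)|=6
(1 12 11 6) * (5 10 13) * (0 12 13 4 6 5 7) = [12, 13, 2, 3, 6, 10, 1, 0, 8, 9, 4, 5, 11, 7] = (0 12 11 5 10 4 6 1 13 7)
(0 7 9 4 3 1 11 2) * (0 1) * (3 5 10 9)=(0 7 3)(1 11 2)(4 5 10 9)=[7, 11, 1, 0, 5, 10, 6, 3, 8, 4, 9, 2]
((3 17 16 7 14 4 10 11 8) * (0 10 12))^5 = (0 17 12 3 4 8 14 11 7 10 16)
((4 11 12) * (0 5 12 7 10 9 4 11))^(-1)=((0 5 12 11 7 10 9 4))^(-1)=(0 4 9 10 7 11 12 5)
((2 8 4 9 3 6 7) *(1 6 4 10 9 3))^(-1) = (1 9 10 8 2 7 6)(3 4)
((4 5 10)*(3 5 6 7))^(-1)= ((3 5 10 4 6 7))^(-1)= (3 7 6 4 10 5)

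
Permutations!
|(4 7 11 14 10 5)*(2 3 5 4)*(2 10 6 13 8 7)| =30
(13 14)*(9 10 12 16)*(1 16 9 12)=(1 16 12 9 10)(13 14)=[0, 16, 2, 3, 4, 5, 6, 7, 8, 10, 1, 11, 9, 14, 13, 15, 12]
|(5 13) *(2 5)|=3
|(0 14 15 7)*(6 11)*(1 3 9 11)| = 20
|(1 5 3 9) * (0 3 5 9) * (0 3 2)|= |(0 2)(1 9)|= 2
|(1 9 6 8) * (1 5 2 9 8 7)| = 7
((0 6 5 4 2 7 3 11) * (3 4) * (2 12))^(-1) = (0 11 3 5 6)(2 12 4 7)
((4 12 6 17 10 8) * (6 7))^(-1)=((4 12 7 6 17 10 8))^(-1)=(4 8 10 17 6 7 12)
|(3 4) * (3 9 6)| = |(3 4 9 6)| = 4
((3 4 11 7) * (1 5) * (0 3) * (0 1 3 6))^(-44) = (1 11 3)(4 5 7)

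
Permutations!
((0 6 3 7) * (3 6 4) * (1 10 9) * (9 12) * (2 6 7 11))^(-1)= ((0 4 3 11 2 6 7)(1 10 12 9))^(-1)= (0 7 6 2 11 3 4)(1 9 12 10)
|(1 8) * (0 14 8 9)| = 5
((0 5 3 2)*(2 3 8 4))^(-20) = ((0 5 8 4 2))^(-20) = (8)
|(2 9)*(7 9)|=3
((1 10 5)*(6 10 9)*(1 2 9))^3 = (2 10 9 5 6)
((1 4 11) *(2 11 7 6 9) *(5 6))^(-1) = ((1 4 7 5 6 9 2 11))^(-1) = (1 11 2 9 6 5 7 4)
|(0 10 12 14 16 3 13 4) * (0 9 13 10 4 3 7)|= 10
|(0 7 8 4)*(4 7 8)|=4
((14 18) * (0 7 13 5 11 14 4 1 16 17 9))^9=(0 16 18 5)(1 14 13 9)(4 11 7 17)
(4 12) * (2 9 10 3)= (2 9 10 3)(4 12)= [0, 1, 9, 2, 12, 5, 6, 7, 8, 10, 3, 11, 4]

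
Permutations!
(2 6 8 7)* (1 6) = [0, 6, 1, 3, 4, 5, 8, 2, 7] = (1 6 8 7 2)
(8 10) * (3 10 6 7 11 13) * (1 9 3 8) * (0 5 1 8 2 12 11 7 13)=(0 5 1 9 3 10 8 6 13 2 12 11)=[5, 9, 12, 10, 4, 1, 13, 7, 6, 3, 8, 0, 11, 2]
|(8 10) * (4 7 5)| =|(4 7 5)(8 10)| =6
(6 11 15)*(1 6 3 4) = (1 6 11 15 3 4) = [0, 6, 2, 4, 1, 5, 11, 7, 8, 9, 10, 15, 12, 13, 14, 3]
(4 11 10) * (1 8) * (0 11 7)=(0 11 10 4 7)(1 8)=[11, 8, 2, 3, 7, 5, 6, 0, 1, 9, 4, 10]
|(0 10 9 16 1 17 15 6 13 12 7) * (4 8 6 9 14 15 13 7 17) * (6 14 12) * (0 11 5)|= |(0 10 12 17 13 6 7 11 5)(1 4 8 14 15 9 16)|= 63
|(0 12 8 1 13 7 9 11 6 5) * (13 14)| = |(0 12 8 1 14 13 7 9 11 6 5)| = 11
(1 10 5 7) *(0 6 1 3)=(0 6 1 10 5 7 3)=[6, 10, 2, 0, 4, 7, 1, 3, 8, 9, 5]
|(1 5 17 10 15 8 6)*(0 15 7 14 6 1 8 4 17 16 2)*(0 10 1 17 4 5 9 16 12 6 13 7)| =|(0 15 5 12 6 8 17 1 9 16 2 10)(7 14 13)| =12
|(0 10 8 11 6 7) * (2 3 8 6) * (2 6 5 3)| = |(0 10 5 3 8 11 6 7)| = 8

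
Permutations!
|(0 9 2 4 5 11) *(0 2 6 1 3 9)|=|(1 3 9 6)(2 4 5 11)|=4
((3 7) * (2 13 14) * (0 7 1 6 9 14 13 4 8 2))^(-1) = ((0 7 3 1 6 9 14)(2 4 8))^(-1) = (0 14 9 6 1 3 7)(2 8 4)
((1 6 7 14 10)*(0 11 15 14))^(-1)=(0 7 6 1 10 14 15 11)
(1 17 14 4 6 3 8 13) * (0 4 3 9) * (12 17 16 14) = [4, 16, 2, 8, 6, 5, 9, 7, 13, 0, 10, 11, 17, 1, 3, 15, 14, 12] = (0 4 6 9)(1 16 14 3 8 13)(12 17)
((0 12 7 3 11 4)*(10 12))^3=(0 7 4 12 11 10 3)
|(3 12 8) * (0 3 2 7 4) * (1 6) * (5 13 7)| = 18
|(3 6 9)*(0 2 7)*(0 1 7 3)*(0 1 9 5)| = 15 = |(0 2 3 6 5)(1 7 9)|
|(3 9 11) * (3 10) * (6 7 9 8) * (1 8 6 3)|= 8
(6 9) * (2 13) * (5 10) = (2 13)(5 10)(6 9) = [0, 1, 13, 3, 4, 10, 9, 7, 8, 6, 5, 11, 12, 2]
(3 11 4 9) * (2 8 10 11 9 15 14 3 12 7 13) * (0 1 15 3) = [1, 15, 8, 9, 3, 5, 6, 13, 10, 12, 11, 4, 7, 2, 0, 14] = (0 1 15 14)(2 8 10 11 4 3 9 12 7 13)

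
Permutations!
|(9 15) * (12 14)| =|(9 15)(12 14)| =2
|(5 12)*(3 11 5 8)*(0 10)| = |(0 10)(3 11 5 12 8)| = 10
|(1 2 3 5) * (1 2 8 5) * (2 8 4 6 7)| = 6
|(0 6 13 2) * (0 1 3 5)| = 7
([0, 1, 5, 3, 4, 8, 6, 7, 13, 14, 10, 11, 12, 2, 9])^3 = [0, 1, 13, 3, 4, 2, 6, 7, 5, 14, 10, 11, 12, 8, 9]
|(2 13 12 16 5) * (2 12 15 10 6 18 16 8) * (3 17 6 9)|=13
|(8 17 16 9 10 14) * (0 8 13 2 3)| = 10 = |(0 8 17 16 9 10 14 13 2 3)|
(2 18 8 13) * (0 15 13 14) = (0 15 13 2 18 8 14) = [15, 1, 18, 3, 4, 5, 6, 7, 14, 9, 10, 11, 12, 2, 0, 13, 16, 17, 8]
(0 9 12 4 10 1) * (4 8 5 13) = [9, 0, 2, 3, 10, 13, 6, 7, 5, 12, 1, 11, 8, 4] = (0 9 12 8 5 13 4 10 1)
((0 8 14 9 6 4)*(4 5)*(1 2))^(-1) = (0 4 5 6 9 14 8)(1 2)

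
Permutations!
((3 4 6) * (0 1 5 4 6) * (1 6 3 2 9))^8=(0 6 2 9 1 5 4)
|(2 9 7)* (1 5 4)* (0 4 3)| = 15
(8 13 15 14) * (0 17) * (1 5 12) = [17, 5, 2, 3, 4, 12, 6, 7, 13, 9, 10, 11, 1, 15, 8, 14, 16, 0] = (0 17)(1 5 12)(8 13 15 14)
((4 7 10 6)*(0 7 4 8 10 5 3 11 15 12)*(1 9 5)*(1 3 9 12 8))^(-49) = ((0 7 3 11 15 8 10 6 1 12)(5 9))^(-49) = (0 7 3 11 15 8 10 6 1 12)(5 9)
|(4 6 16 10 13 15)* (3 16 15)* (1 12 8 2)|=12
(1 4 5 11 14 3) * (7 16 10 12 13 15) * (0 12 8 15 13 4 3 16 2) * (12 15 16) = (0 15 7 2)(1 3)(4 5 11 14 12)(8 16 10) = [15, 3, 0, 1, 5, 11, 6, 2, 16, 9, 8, 14, 4, 13, 12, 7, 10]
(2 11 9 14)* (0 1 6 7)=(0 1 6 7)(2 11 9 14)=[1, 6, 11, 3, 4, 5, 7, 0, 8, 14, 10, 9, 12, 13, 2]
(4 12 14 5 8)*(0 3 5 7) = (0 3 5 8 4 12 14 7) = [3, 1, 2, 5, 12, 8, 6, 0, 4, 9, 10, 11, 14, 13, 7]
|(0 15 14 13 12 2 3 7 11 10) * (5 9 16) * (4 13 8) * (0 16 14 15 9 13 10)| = |(0 9 14 8 4 10 16 5 13 12 2 3 7 11)| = 14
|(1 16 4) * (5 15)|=6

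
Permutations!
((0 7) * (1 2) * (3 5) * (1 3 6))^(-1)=(0 7)(1 6 5 3 2)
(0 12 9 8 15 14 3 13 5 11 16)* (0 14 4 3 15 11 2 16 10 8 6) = [12, 1, 16, 13, 3, 2, 0, 7, 11, 6, 8, 10, 9, 5, 15, 4, 14] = (0 12 9 6)(2 16 14 15 4 3 13 5)(8 11 10)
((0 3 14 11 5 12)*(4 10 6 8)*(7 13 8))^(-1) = (0 12 5 11 14 3)(4 8 13 7 6 10)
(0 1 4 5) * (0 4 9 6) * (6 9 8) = (9)(0 1 8 6)(4 5) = [1, 8, 2, 3, 5, 4, 0, 7, 6, 9]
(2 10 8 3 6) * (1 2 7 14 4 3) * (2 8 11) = [0, 8, 10, 6, 3, 5, 7, 14, 1, 9, 11, 2, 12, 13, 4] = (1 8)(2 10 11)(3 6 7 14 4)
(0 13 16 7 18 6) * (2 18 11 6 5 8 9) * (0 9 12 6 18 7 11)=[13, 1, 7, 3, 4, 8, 9, 0, 12, 2, 10, 18, 6, 16, 14, 15, 11, 17, 5]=(0 13 16 11 18 5 8 12 6 9 2 7)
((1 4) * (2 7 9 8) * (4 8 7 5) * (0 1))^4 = ((0 1 8 2 5 4)(7 9))^4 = (9)(0 5 8)(1 4 2)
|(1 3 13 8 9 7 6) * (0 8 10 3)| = 6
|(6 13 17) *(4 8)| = 6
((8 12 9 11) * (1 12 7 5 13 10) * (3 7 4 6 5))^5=(1 4)(3 7)(5 9)(6 12)(8 10)(11 13)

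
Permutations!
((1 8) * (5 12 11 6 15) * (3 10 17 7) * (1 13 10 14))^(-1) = (1 14 3 7 17 10 13 8)(5 15 6 11 12)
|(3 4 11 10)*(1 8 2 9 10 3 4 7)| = 9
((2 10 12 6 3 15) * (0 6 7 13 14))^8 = (0 13 12 2 3)(6 14 7 10 15)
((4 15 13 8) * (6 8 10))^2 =((4 15 13 10 6 8))^2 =(4 13 6)(8 15 10)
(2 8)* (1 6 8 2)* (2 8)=(1 6 2 8)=[0, 6, 8, 3, 4, 5, 2, 7, 1]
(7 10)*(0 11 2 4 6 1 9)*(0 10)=(0 11 2 4 6 1 9 10 7)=[11, 9, 4, 3, 6, 5, 1, 0, 8, 10, 7, 2]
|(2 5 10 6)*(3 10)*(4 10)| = |(2 5 3 4 10 6)| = 6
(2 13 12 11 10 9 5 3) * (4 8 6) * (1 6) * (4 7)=(1 6 7 4 8)(2 13 12 11 10 9 5 3)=[0, 6, 13, 2, 8, 3, 7, 4, 1, 5, 9, 10, 11, 12]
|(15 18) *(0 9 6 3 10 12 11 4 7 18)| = 11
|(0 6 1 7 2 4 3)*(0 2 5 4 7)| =|(0 6 1)(2 7 5 4 3)| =15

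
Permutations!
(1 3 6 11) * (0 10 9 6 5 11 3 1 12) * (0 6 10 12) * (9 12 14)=(0 14 9 10 12 6 3 5 11)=[14, 1, 2, 5, 4, 11, 3, 7, 8, 10, 12, 0, 6, 13, 9]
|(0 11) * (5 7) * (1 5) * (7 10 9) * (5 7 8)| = |(0 11)(1 7)(5 10 9 8)| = 4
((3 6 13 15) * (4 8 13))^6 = (15) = ((3 6 4 8 13 15))^6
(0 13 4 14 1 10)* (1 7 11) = (0 13 4 14 7 11 1 10) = [13, 10, 2, 3, 14, 5, 6, 11, 8, 9, 0, 1, 12, 4, 7]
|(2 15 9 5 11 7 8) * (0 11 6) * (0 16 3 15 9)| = 11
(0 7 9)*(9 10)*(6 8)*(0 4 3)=[7, 1, 2, 0, 3, 5, 8, 10, 6, 4, 9]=(0 7 10 9 4 3)(6 8)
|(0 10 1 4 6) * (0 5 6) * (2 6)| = |(0 10 1 4)(2 6 5)| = 12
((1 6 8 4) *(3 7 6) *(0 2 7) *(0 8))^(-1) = ((0 2 7 6)(1 3 8 4))^(-1) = (0 6 7 2)(1 4 8 3)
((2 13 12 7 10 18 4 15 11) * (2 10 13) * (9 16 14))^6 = ((4 15 11 10 18)(7 13 12)(9 16 14))^6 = (4 15 11 10 18)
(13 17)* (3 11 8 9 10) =(3 11 8 9 10)(13 17) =[0, 1, 2, 11, 4, 5, 6, 7, 9, 10, 3, 8, 12, 17, 14, 15, 16, 13]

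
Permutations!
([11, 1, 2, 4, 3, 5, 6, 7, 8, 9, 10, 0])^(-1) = [11, 1, 2, 4, 3, 5, 6, 7, 8, 9, 10, 0]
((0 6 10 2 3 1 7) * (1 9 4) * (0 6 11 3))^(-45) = ((0 11 3 9 4 1 7 6 10 2))^(-45) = (0 1)(2 4)(3 6)(7 11)(9 10)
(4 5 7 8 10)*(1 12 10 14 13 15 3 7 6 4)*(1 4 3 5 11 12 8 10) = (1 8 14 13 15 5 6 3 7 10 4 11 12) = [0, 8, 2, 7, 11, 6, 3, 10, 14, 9, 4, 12, 1, 15, 13, 5]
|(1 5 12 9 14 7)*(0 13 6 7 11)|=10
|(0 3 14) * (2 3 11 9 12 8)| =|(0 11 9 12 8 2 3 14)| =8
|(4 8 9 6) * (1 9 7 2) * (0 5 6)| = |(0 5 6 4 8 7 2 1 9)| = 9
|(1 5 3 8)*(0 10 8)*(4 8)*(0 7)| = |(0 10 4 8 1 5 3 7)| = 8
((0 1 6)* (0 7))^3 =(0 7 6 1)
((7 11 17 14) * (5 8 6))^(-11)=(5 8 6)(7 11 17 14)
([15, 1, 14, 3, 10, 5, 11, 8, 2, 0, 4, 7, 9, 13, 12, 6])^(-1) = (0 9 12 14 2 8 7 11 6 15)(4 10)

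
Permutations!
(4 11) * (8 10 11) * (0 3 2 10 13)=[3, 1, 10, 2, 8, 5, 6, 7, 13, 9, 11, 4, 12, 0]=(0 3 2 10 11 4 8 13)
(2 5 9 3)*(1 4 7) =[0, 4, 5, 2, 7, 9, 6, 1, 8, 3] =(1 4 7)(2 5 9 3)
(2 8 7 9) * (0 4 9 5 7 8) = (0 4 9 2)(5 7) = [4, 1, 0, 3, 9, 7, 6, 5, 8, 2]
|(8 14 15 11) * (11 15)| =|(15)(8 14 11)| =3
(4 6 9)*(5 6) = (4 5 6 9) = [0, 1, 2, 3, 5, 6, 9, 7, 8, 4]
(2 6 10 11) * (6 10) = (2 10 11) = [0, 1, 10, 3, 4, 5, 6, 7, 8, 9, 11, 2]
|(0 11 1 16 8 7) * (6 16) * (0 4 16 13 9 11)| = 20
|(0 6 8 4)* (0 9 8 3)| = 3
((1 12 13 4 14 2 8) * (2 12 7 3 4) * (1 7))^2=(2 7 4 12)(3 14 13 8)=((2 8 7 3 4 14 12 13))^2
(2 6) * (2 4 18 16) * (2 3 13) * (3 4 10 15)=(2 6 10 15 3 13)(4 18 16)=[0, 1, 6, 13, 18, 5, 10, 7, 8, 9, 15, 11, 12, 2, 14, 3, 4, 17, 16]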